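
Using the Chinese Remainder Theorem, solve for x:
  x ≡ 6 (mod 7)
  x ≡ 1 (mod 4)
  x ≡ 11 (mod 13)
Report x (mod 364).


Moduli 7, 4, 13 are pairwise coprime; by CRT there is a unique solution modulo M = 7 · 4 · 13 = 364.
Solve pairwise, accumulating the modulus:
  Start with x ≡ 6 (mod 7).
  Combine with x ≡ 1 (mod 4): since gcd(7, 4) = 1, we get a unique residue mod 28.
    Write x = 6 + 7·t and substitute into x ≡ 1 (mod 4): 7·t ≡ 1 − 6 = -5 (mod 4).
    Reduce coefficients mod 4: 3·t ≡ 3 (mod 4).
    The inverse of 3 mod 4 is 3 (since 3·3 = 9 = 2·4 + 1), so t ≡ 3·3 = 9 ≡ 1 (mod 4).
    Then x = 6 + 7·1 = 13, valid modulo lcm(7, 4) = 28: x ≡ 13 (mod 28).
  Combine with x ≡ 11 (mod 13): since gcd(28, 13) = 1, we get a unique residue mod 364.
    Write x = 13 + 28·t and substitute into x ≡ 11 (mod 13): 28·t ≡ 11 − 13 = -2 (mod 13).
    Reduce coefficients mod 13: 2·t ≡ 11 (mod 13).
    The inverse of 2 mod 13 is 7 (since 2·7 = 14 = 1·13 + 1), so t ≡ 7·11 = 77 ≡ 12 (mod 13).
    Then x = 13 + 28·12 = 349, valid modulo lcm(28, 13) = 364: x ≡ 349 (mod 364).
Verify: 349 mod 7 = 6 ✓, 349 mod 4 = 1 ✓, 349 mod 13 = 11 ✓.

x ≡ 349 (mod 364).


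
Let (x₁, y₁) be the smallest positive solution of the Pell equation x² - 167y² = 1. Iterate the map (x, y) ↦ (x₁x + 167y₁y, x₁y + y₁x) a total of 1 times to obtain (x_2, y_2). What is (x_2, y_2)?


Step 1: Find the fundamental solution (x₁, y₁) of x² - 167y² = 1.
  Expand √167 as a continued fraction. a₀ = ⌊√167⌋ = 12; iterate m_{k+1} = d_k·a_k − m_k, d_{k+1} = (167 − m_{k+1}²)/d_k, a_{k+1} = ⌊(a₀ + m_{k+1})/d_{k+1}⌋ (starting m₀ = 0, d₀ = 1), with convergents p_k = a_k·p_{k-1} + p_{k-2}, q_k = a_k·q_{k-1} + q_{k-2} (p₋₁ = 1, q₋₁ = 0):
  k = 0: a₀ = 12; p₀/q₀ = 12/1; p₀² − 167·q₀² = 144 − 167 = -23.
  k = 1: m = 12, d = 23, a = ⌊(12 + 12)/23⌋ = 1; p/q = (1·12 + 1)/(1·1 + 0) = 13/1; p² − 167·q² = 169 − 167 = 2.
  k = 2: m = 11, d = 2, a = ⌊(12 + 11)/2⌋ = 11; p/q = (11·13 + 12)/(11·1 + 1) = 155/12; p² − 167·q² = 24025 − 24048 = -23.
  k = 3: m = 11, d = 23, a = ⌊(12 + 11)/23⌋ = 1; p/q = (1·155 + 13)/(1·12 + 1) = 168/13; p² − 167·q² = 28224 − 28223 = 1.
  The first convergent with p² − 167·q² = 1 gives the fundamental solution (x₁, y₁) = (168, 13).
Step 2: Apply the recurrence (x_{n+1}, y_{n+1}) = (x₁x_n + 167y₁y_n, x₁y_n + y₁x_n) repeatedly.
  From (x_1, y_1) = (168, 13): x_2 = 168·168 + 167·13·13 = 56447; y_2 = 168·13 + 13·168 = 4368.
Step 3: Verify x_2² - 167·y_2² = 3186263809 - 3186263808 = 1 (should be 1). ✓

(x_1, y_1) = (168, 13); (x_2, y_2) = (56447, 4368).


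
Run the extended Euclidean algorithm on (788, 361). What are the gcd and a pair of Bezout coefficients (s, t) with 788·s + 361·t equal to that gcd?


Euclidean algorithm on (788, 361) — divide until remainder is 0:
  788 = 2 · 361 + 66
  361 = 5 · 66 + 31
  66 = 2 · 31 + 4
  31 = 7 · 4 + 3
  4 = 1 · 3 + 1
  3 = 3 · 1 + 0
gcd(788, 361) = 1.
Track Bezout coefficients alongside the remainders: start with r₀ = 788 = a·1 + b·0 (s = 1, t = 0) and r₁ = 361 = a·0 + b·1 (s = 0, t = 1); each new remainder r_{k+1} = r_{k-1} − q_k·r_k inherits s_{k+1} = s_{k-1} − q_k·s_k, t_{k+1} = t_{k-1} − q_k·t_k, so r_k = a·s_k + b·t_k at every step:
  q = 2: r = 66, s = 1 − 2·0 = 1, t = 0 − 2·1 = -2  (check: 788·1 + 361·(-2) = 66)
  q = 5: r = 31, s = 0 − 5·1 = -5, t = 1 − 5·(-2) = 11  (check: 788·(-5) + 361·11 = 31)
  q = 2: r = 4, s = 1 − 2·(-5) = 11, t = -2 − 2·11 = -24  (check: 788·11 + 361·(-24) = 4)
  q = 7: r = 3, s = -5 − 7·11 = -82, t = 11 − 7·(-24) = 179  (check: 788·(-82) + 361·179 = 3)
  q = 1: r = 1, s = 11 − 1·(-82) = 93, t = -24 − 1·179 = -203  (check: 788·93 + 361·(-203) = 1)
The row with r = 1 (the gcd) gives the Bezout coefficients s = 93, t = -203.
Result: 788 · (93) + 361 · (-203) = 1.

gcd(788, 361) = 1; s = 93, t = -203 (check: 788·93 + 361·(-203) = 1).


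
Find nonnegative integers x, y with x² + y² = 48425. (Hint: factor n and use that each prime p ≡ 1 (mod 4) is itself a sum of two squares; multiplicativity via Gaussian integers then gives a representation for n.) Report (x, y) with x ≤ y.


Step 1: Factor n = 48425 = 5^2 · 13 · 149.
Step 2: Check the mod-4 condition on each prime factor: 5 ≡ 1 (mod 4), exponent 2; 13 ≡ 1 (mod 4), exponent 1; 149 ≡ 1 (mod 4), exponent 1.
All primes ≡ 3 (mod 4) appear to even exponent (or don't appear), so by the two-squares theorem n IS expressible as a sum of two squares.
Step 3: Build a representation. Group n = k² · m with k = 5 and m = 13 · 149 = 1937 (a product of primes ≡ 1 (mod 4)); a representation of m scales to one of n via (k·x)² + (k·y)² = k²(x² + y²). Each prime p ≡ 1 (mod 4) is itself a sum of two squares; find a² by testing p − a² for a perfect square:
  13: 13 − 1² = 12, 13 − 2² = 9 = 3² ⇒ 13 = 2² + 3².
  149: 149 − 1² = 148, 149 − 2² = 145, 149 − 3² = 140, 149 − 4² = 133, 149 − 5² = 124, 149 − 6² = 113, 149 − 7² = 100 = 10² ⇒ 149 = 7² + 10².
  Combine using the Brahmagupta–Fibonacci identity (a² + b²)(c² + d²) = (ac − bd)² + (ad + bc)² = (ac + bd)² + (ad − bc)²:
  13 · 149 = 1937: from (2² + 3²)(7² + 10²), take (2·7 − 3·10, 2·10 + 3·7) = (14 − 30, 20 + 21) = (-16, 41); dropping signs (only squares matter) gives (16, 41); check 16² + 41² = 256 + 1681 = 1937 ✓.
  Scale by k = 5: (5·16, 5·41) = (80, 205).
Step 4: Order so x ≤ y and verify: 80² + 205² = 6400 + 42025 = 48425 = n. ✓

n = 48425 = 80² + 205² (one valid representation with x ≤ y).


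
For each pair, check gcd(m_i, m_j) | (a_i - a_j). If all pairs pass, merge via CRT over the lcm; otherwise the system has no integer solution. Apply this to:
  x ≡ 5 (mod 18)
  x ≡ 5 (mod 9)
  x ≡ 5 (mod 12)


Moduli 18, 9, 12 are not pairwise coprime, so CRT works modulo lcm(m_i) when all pairwise compatibility conditions hold.
Pairwise compatibility: gcd(m_i, m_j) must divide a_i - a_j for every pair.
Merge one congruence at a time:
  Start: x ≡ 5 (mod 18).
  Combine with x ≡ 5 (mod 9): gcd(18, 9) = 9; 5 - 5 = 0, which IS divisible by 9, so compatible.
    Write x = 5 + 18·t and substitute into x ≡ 5 (mod 9): 18·t ≡ 5 − 5 = 0 (mod 9).
    Divide the congruence (and modulus) by g = 9: 2·t ≡ 0 (mod 1).
    Modulo 1 every t works; take t = 0.
    Then x = 5 + 18·0 = 5, valid modulo lcm(18, 9) = 18: x ≡ 5 (mod 18).
  Combine with x ≡ 5 (mod 12): gcd(18, 12) = 6; 5 - 5 = 0, which IS divisible by 6, so compatible.
    Write x = 5 + 18·t and substitute into x ≡ 5 (mod 12): 18·t ≡ 5 − 5 = 0 (mod 12).
    Divide the congruence (and modulus) by g = 6: 3·t ≡ 0 (mod 2).
    Reduce coefficients mod 2: 1·t ≡ 0 (mod 2).
    So t ≡ 0 (mod 2).
    Then x = 5 + 18·0 = 5, valid modulo lcm(18, 12) = 36: x ≡ 5 (mod 36).
Verify: 5 mod 18 = 5, 5 mod 9 = 5, 5 mod 12 = 5.

x ≡ 5 (mod 36).


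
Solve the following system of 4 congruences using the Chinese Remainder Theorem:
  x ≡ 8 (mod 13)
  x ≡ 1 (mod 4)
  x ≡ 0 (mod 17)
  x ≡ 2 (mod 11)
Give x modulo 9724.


Product of moduli M = 13 · 4 · 17 · 11 = 9724.
Merge one congruence at a time:
  Start: x ≡ 8 (mod 13).
  Combine with x ≡ 1 (mod 4); new modulus lcm = 52.
    Write x = 8 + 13·t and substitute into x ≡ 1 (mod 4): 13·t ≡ 1 − 8 = -7 (mod 4).
    Reduce coefficients mod 4: 1·t ≡ 1 (mod 4).
    So t ≡ 1 (mod 4).
    Then x = 8 + 13·1 = 21, valid modulo lcm(13, 4) = 52: x ≡ 21 (mod 52).
  Combine with x ≡ 0 (mod 17); new modulus lcm = 884.
    Write x = 21 + 52·t and substitute into x ≡ 0 (mod 17): 52·t ≡ 0 − 21 = -21 (mod 17).
    Reduce coefficients mod 17: 1·t ≡ 13 (mod 17).
    So t ≡ 13 (mod 17).
    Then x = 21 + 52·13 = 697, valid modulo lcm(52, 17) = 884: x ≡ 697 (mod 884).
  Combine with x ≡ 2 (mod 11); new modulus lcm = 9724.
    Write x = 697 + 884·t and substitute into x ≡ 2 (mod 11): 884·t ≡ 2 − 697 = -695 (mod 11).
    Reduce coefficients mod 11: 4·t ≡ 9 (mod 11).
    The inverse of 4 mod 11 is 3 (since 4·3 = 12 = 1·11 + 1), so t ≡ 3·9 = 27 ≡ 5 (mod 11).
    Then x = 697 + 884·5 = 5117, valid modulo lcm(884, 11) = 9724: x ≡ 5117 (mod 9724).
Verify against each original: 5117 mod 13 = 8, 5117 mod 4 = 1, 5117 mod 17 = 0, 5117 mod 11 = 2.

x ≡ 5117 (mod 9724).


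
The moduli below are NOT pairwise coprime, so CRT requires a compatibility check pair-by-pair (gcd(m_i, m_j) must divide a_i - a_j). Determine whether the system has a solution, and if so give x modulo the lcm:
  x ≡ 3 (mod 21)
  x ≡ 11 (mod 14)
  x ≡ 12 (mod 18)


Moduli 21, 14, 18 are not pairwise coprime, so CRT works modulo lcm(m_i) when all pairwise compatibility conditions hold.
Pairwise compatibility: gcd(m_i, m_j) must divide a_i - a_j for every pair.
Merge one congruence at a time:
  Start: x ≡ 3 (mod 21).
  Combine with x ≡ 11 (mod 14): gcd(21, 14) = 7, and 11 - 3 = 8 is NOT divisible by 7.
    ⇒ system is inconsistent (no integer solution).

No solution (the system is inconsistent).


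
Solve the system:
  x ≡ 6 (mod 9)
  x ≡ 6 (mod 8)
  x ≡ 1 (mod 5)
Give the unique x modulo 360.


Moduli 9, 8, 5 are pairwise coprime; by CRT there is a unique solution modulo M = 9 · 8 · 5 = 360.
Solve pairwise, accumulating the modulus:
  Start with x ≡ 6 (mod 9).
  Combine with x ≡ 6 (mod 8): since gcd(9, 8) = 1, we get a unique residue mod 72.
    Write x = 6 + 9·t and substitute into x ≡ 6 (mod 8): 9·t ≡ 6 − 6 = 0 (mod 8).
    Reduce coefficients mod 8: 1·t ≡ 0 (mod 8).
    So t ≡ 0 (mod 8).
    Then x = 6 + 9·0 = 6, valid modulo lcm(9, 8) = 72: x ≡ 6 (mod 72).
  Combine with x ≡ 1 (mod 5): since gcd(72, 5) = 1, we get a unique residue mod 360.
    Write x = 6 + 72·t and substitute into x ≡ 1 (mod 5): 72·t ≡ 1 − 6 = -5 (mod 5).
    Reduce coefficients mod 5: 2·t ≡ 0 (mod 5).
    The inverse of 2 mod 5 is 3 (since 2·3 = 6 = 1·5 + 1), so t ≡ 3·0 = 0 ≡ 0 (mod 5).
    Then x = 6 + 72·0 = 6, valid modulo lcm(72, 5) = 360: x ≡ 6 (mod 360).
Verify: 6 mod 9 = 6 ✓, 6 mod 8 = 6 ✓, 6 mod 5 = 1 ✓.

x ≡ 6 (mod 360).


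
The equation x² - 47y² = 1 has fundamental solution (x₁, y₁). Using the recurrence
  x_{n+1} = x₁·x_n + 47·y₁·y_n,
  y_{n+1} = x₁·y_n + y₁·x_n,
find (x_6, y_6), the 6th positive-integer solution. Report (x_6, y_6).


Step 1: Find the fundamental solution (x₁, y₁) of x² - 47y² = 1.
  Expand √47 as a continued fraction. a₀ = ⌊√47⌋ = 6; iterate m_{k+1} = d_k·a_k − m_k, d_{k+1} = (47 − m_{k+1}²)/d_k, a_{k+1} = ⌊(a₀ + m_{k+1})/d_{k+1}⌋ (starting m₀ = 0, d₀ = 1), with convergents p_k = a_k·p_{k-1} + p_{k-2}, q_k = a_k·q_{k-1} + q_{k-2} (p₋₁ = 1, q₋₁ = 0):
  k = 0: a₀ = 6; p₀/q₀ = 6/1; p₀² − 47·q₀² = 36 − 47 = -11.
  k = 1: m = 6, d = 11, a = ⌊(6 + 6)/11⌋ = 1; p/q = (1·6 + 1)/(1·1 + 0) = 7/1; p² − 47·q² = 49 − 47 = 2.
  k = 2: m = 5, d = 2, a = ⌊(6 + 5)/2⌋ = 5; p/q = (5·7 + 6)/(5·1 + 1) = 41/6; p² − 47·q² = 1681 − 1692 = -11.
  k = 3: m = 5, d = 11, a = ⌊(6 + 5)/11⌋ = 1; p/q = (1·41 + 7)/(1·6 + 1) = 48/7; p² − 47·q² = 2304 − 2303 = 1.
  The first convergent with p² − 47·q² = 1 gives the fundamental solution (x₁, y₁) = (48, 7).
Step 2: Apply the recurrence (x_{n+1}, y_{n+1}) = (x₁x_n + 47y₁y_n, x₁y_n + y₁x_n) repeatedly.
  From (x_1, y_1) = (48, 7): x_2 = 48·48 + 47·7·7 = 4607; y_2 = 48·7 + 7·48 = 672.
  From (x_2, y_2) = (4607, 672): x_3 = 48·4607 + 47·7·672 = 442224; y_3 = 48·672 + 7·4607 = 64505.
  From (x_3, y_3) = (442224, 64505): x_4 = 48·442224 + 47·7·64505 = 42448897; y_4 = 48·64505 + 7·442224 = 6191808.
  From (x_4, y_4) = (42448897, 6191808): x_5 = 48·42448897 + 47·7·6191808 = 4074651888; y_5 = 48·6191808 + 7·42448897 = 594349063.
  From (x_5, y_5) = (4074651888, 594349063): x_6 = 48·4074651888 + 47·7·594349063 = 391124132351; y_6 = 48·594349063 + 7·4074651888 = 57051318240.
Step 3: Verify x_6² - 47·y_6² = 152978086907322564787201 - 152978086907322564787200 = 1 (should be 1). ✓

(x_1, y_1) = (48, 7); (x_6, y_6) = (391124132351, 57051318240).


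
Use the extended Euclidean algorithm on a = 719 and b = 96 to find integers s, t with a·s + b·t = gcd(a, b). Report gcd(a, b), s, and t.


Euclidean algorithm on (719, 96) — divide until remainder is 0:
  719 = 7 · 96 + 47
  96 = 2 · 47 + 2
  47 = 23 · 2 + 1
  2 = 2 · 1 + 0
gcd(719, 96) = 1.
Track Bezout coefficients alongside the remainders: start with r₀ = 719 = a·1 + b·0 (s = 1, t = 0) and r₁ = 96 = a·0 + b·1 (s = 0, t = 1); each new remainder r_{k+1} = r_{k-1} − q_k·r_k inherits s_{k+1} = s_{k-1} − q_k·s_k, t_{k+1} = t_{k-1} − q_k·t_k, so r_k = a·s_k + b·t_k at every step:
  q = 7: r = 47, s = 1 − 7·0 = 1, t = 0 − 7·1 = -7  (check: 719·1 + 96·(-7) = 47)
  q = 2: r = 2, s = 0 − 2·1 = -2, t = 1 − 2·(-7) = 15  (check: 719·(-2) + 96·15 = 2)
  q = 23: r = 1, s = 1 − 23·(-2) = 47, t = -7 − 23·15 = -352  (check: 719·47 + 96·(-352) = 1)
The row with r = 1 (the gcd) gives the Bezout coefficients s = 47, t = -352.
Result: 719 · (47) + 96 · (-352) = 1.

gcd(719, 96) = 1; s = 47, t = -352 (check: 719·47 + 96·(-352) = 1).


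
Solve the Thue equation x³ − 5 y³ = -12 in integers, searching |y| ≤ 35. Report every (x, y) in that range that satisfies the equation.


The equation is x³ - 5y³ = -12. For fixed y, x³ = 5·y³ − 12, so a solution requires the RHS to be a perfect cube.
Strategy: iterate y from -35 to 35, compute RHS = 5·y³ − 12, and check whether it is a (positive or negative) perfect cube.
Check small values of y:
  y = 0: RHS = -12 is not a perfect cube.
  y = 1: RHS = -7 is not a perfect cube.
  y = -1: RHS = -17 is not a perfect cube.
  y = 2: RHS = 28 is not a perfect cube.
  y = -2: RHS = -52 is not a perfect cube.
  y = 3: RHS = 123 is not a perfect cube.
  y = -3: RHS = -147 is not a perfect cube.
Continuing the search up to |y| = 35 finds no solutions either.
No (x, y) in the scanned range satisfies the equation.

No integer solutions with |y| ≤ 35.


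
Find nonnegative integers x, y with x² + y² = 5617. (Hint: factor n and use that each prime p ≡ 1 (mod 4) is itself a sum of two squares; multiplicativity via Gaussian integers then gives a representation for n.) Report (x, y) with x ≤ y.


Step 1: Factor n = 5617 = 41 · 137.
Step 2: Check the mod-4 condition on each prime factor: 41 ≡ 1 (mod 4), exponent 1; 137 ≡ 1 (mod 4), exponent 1.
All primes ≡ 3 (mod 4) appear to even exponent (or don't appear), so by the two-squares theorem n IS expressible as a sum of two squares.
Step 3: Build a representation. Here n = 41 · 137 is a product of primes ≡ 1 (mod 4). Each prime p ≡ 1 (mod 4) is itself a sum of two squares; find a² by testing p − a² for a perfect square:
  41: 41 − 1² = 40, 41 − 2² = 37, 41 − 3² = 32, 41 − 4² = 25 = 5² ⇒ 41 = 4² + 5².
  137: 137 − 1² = 136, 137 − 2² = 133, 137 − 3² = 128, 137 − 4² = 121 = 11² ⇒ 137 = 4² + 11².
  Combine using the Brahmagupta–Fibonacci identity (a² + b²)(c² + d²) = (ac − bd)² + (ad + bc)² = (ac + bd)² + (ad − bc)²:
  41 · 137 = 5617: from (4² + 5²)(4² + 11²), take (4·4 − 5·11, 4·11 + 5·4) = (16 − 55, 44 + 20) = (-39, 64); dropping signs (only squares matter) gives (39, 64); check 39² + 64² = 1521 + 4096 = 5617 ✓.
Step 4: Order so x ≤ y and verify: 39² + 64² = 1521 + 4096 = 5617 = n. ✓

n = 5617 = 39² + 64² (one valid representation with x ≤ y).


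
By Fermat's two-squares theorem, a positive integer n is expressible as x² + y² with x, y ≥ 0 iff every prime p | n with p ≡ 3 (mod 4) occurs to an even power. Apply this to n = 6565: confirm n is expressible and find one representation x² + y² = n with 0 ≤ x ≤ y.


Step 1: Factor n = 6565 = 5 · 13 · 101.
Step 2: Check the mod-4 condition on each prime factor: 5 ≡ 1 (mod 4), exponent 1; 13 ≡ 1 (mod 4), exponent 1; 101 ≡ 1 (mod 4), exponent 1.
All primes ≡ 3 (mod 4) appear to even exponent (or don't appear), so by the two-squares theorem n IS expressible as a sum of two squares.
Step 3: Build a representation. Here n = 5 · 13 · 101 is a product of primes ≡ 1 (mod 4). Each prime p ≡ 1 (mod 4) is itself a sum of two squares; find a² by testing p − a² for a perfect square:
  5: 5 − 1² = 4 = 2² ⇒ 5 = 1² + 2².
  13: 13 − 1² = 12, 13 − 2² = 9 = 3² ⇒ 13 = 2² + 3².
  101: 101 − 1² = 100 = 10² ⇒ 101 = 1² + 10².
  Combine using the Brahmagupta–Fibonacci identity (a² + b²)(c² + d²) = (ac − bd)² + (ad + bc)² = (ac + bd)² + (ad − bc)²:
  5 · 13 = 65: from (1² + 2²)(2² + 3²), take (1·2 − 2·3, 1·3 + 2·2) = (2 − 6, 3 + 4) = (-4, 7); dropping signs (only squares matter) gives (4, 7); check 4² + 7² = 16 + 49 = 65 ✓.
  65 · 101 = 6565: from (4² + 7²)(1² + 10²), take (4·1 − 7·10, 4·10 + 7·1) = (4 − 70, 40 + 7) = (-66, 47); dropping signs (only squares matter) gives (66, 47); check 66² + 47² = 4356 + 2209 = 6565 ✓.
Step 4: Order so x ≤ y and verify: 47² + 66² = 2209 + 4356 = 6565 = n. ✓

n = 6565 = 47² + 66² (one valid representation with x ≤ y).


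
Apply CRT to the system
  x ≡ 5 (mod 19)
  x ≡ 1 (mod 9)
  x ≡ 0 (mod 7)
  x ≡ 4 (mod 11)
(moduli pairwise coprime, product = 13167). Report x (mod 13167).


Product of moduli M = 19 · 9 · 7 · 11 = 13167.
Merge one congruence at a time:
  Start: x ≡ 5 (mod 19).
  Combine with x ≡ 1 (mod 9); new modulus lcm = 171.
    Write x = 5 + 19·t and substitute into x ≡ 1 (mod 9): 19·t ≡ 1 − 5 = -4 (mod 9).
    Reduce coefficients mod 9: 1·t ≡ 5 (mod 9).
    So t ≡ 5 (mod 9).
    Then x = 5 + 19·5 = 100, valid modulo lcm(19, 9) = 171: x ≡ 100 (mod 171).
  Combine with x ≡ 0 (mod 7); new modulus lcm = 1197.
    Write x = 100 + 171·t and substitute into x ≡ 0 (mod 7): 171·t ≡ 0 − 100 = -100 (mod 7).
    Reduce coefficients mod 7: 3·t ≡ 5 (mod 7).
    The inverse of 3 mod 7 is 5 (since 3·5 = 15 = 2·7 + 1), so t ≡ 5·5 = 25 ≡ 4 (mod 7).
    Then x = 100 + 171·4 = 784, valid modulo lcm(171, 7) = 1197: x ≡ 784 (mod 1197).
  Combine with x ≡ 4 (mod 11); new modulus lcm = 13167.
    Write x = 784 + 1197·t and substitute into x ≡ 4 (mod 11): 1197·t ≡ 4 − 784 = -780 (mod 11).
    Reduce coefficients mod 11: 9·t ≡ 1 (mod 11).
    The inverse of 9 mod 11 is 5 (since 9·5 = 45 = 4·11 + 1), so t ≡ 5·1 = 5 ≡ 5 (mod 11).
    Then x = 784 + 1197·5 = 6769, valid modulo lcm(1197, 11) = 13167: x ≡ 6769 (mod 13167).
Verify against each original: 6769 mod 19 = 5, 6769 mod 9 = 1, 6769 mod 7 = 0, 6769 mod 11 = 4.

x ≡ 6769 (mod 13167).


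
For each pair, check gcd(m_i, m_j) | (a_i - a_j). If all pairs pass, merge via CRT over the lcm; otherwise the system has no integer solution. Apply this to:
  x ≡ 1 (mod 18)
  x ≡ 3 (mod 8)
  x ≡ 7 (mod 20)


Moduli 18, 8, 20 are not pairwise coprime, so CRT works modulo lcm(m_i) when all pairwise compatibility conditions hold.
Pairwise compatibility: gcd(m_i, m_j) must divide a_i - a_j for every pair.
Merge one congruence at a time:
  Start: x ≡ 1 (mod 18).
  Combine with x ≡ 3 (mod 8): gcd(18, 8) = 2; 3 - 1 = 2, which IS divisible by 2, so compatible.
    Write x = 1 + 18·t and substitute into x ≡ 3 (mod 8): 18·t ≡ 3 − 1 = 2 (mod 8).
    Divide the congruence (and modulus) by g = 2: 9·t ≡ 1 (mod 4).
    Reduce coefficients mod 4: 1·t ≡ 1 (mod 4).
    So t ≡ 1 (mod 4).
    Then x = 1 + 18·1 = 19, valid modulo lcm(18, 8) = 72: x ≡ 19 (mod 72).
  Combine with x ≡ 7 (mod 20): gcd(72, 20) = 4; 7 - 19 = -12, which IS divisible by 4, so compatible.
    Write x = 19 + 72·t and substitute into x ≡ 7 (mod 20): 72·t ≡ 7 − 19 = -12 (mod 20).
    Divide the congruence (and modulus) by g = 4: 18·t ≡ -3 (mod 5).
    Reduce coefficients mod 5: 3·t ≡ 2 (mod 5).
    The inverse of 3 mod 5 is 2 (since 3·2 = 6 = 1·5 + 1), so t ≡ 2·2 = 4 ≡ 4 (mod 5).
    Then x = 19 + 72·4 = 307, valid modulo lcm(72, 20) = 360: x ≡ 307 (mod 360).
Verify: 307 mod 18 = 1, 307 mod 8 = 3, 307 mod 20 = 7.

x ≡ 307 (mod 360).


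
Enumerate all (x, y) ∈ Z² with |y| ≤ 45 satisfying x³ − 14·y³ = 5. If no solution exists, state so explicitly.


The equation is x³ - 14y³ = 5. For fixed y, x³ = 14·y³ + 5, so a solution requires the RHS to be a perfect cube.
Strategy: iterate y from -45 to 45, compute RHS = 14·y³ + 5, and check whether it is a (positive or negative) perfect cube.
Check small values of y:
  y = 0: RHS = 5 is not a perfect cube.
  y = 1: RHS = 19 is not a perfect cube.
  y = -1: RHS = -9 is not a perfect cube.
  y = 2: RHS = 117 is not a perfect cube.
  y = -2: RHS = -107 is not a perfect cube.
  y = 3: RHS = 383 is not a perfect cube.
  y = -3: RHS = -373 is not a perfect cube.
Continuing the search up to |y| = 45 finds no solutions either.
No (x, y) in the scanned range satisfies the equation.

No integer solutions with |y| ≤ 45.


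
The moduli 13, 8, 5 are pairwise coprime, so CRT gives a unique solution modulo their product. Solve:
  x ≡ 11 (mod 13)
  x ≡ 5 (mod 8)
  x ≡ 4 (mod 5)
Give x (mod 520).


Moduli 13, 8, 5 are pairwise coprime; by CRT there is a unique solution modulo M = 13 · 8 · 5 = 520.
Solve pairwise, accumulating the modulus:
  Start with x ≡ 11 (mod 13).
  Combine with x ≡ 5 (mod 8): since gcd(13, 8) = 1, we get a unique residue mod 104.
    Write x = 11 + 13·t and substitute into x ≡ 5 (mod 8): 13·t ≡ 5 − 11 = -6 (mod 8).
    Reduce coefficients mod 8: 5·t ≡ 2 (mod 8).
    The inverse of 5 mod 8 is 5 (since 5·5 = 25 = 3·8 + 1), so t ≡ 5·2 = 10 ≡ 2 (mod 8).
    Then x = 11 + 13·2 = 37, valid modulo lcm(13, 8) = 104: x ≡ 37 (mod 104).
  Combine with x ≡ 4 (mod 5): since gcd(104, 5) = 1, we get a unique residue mod 520.
    Write x = 37 + 104·t and substitute into x ≡ 4 (mod 5): 104·t ≡ 4 − 37 = -33 (mod 5).
    Reduce coefficients mod 5: 4·t ≡ 2 (mod 5).
    The inverse of 4 mod 5 is 4 (since 4·4 = 16 = 3·5 + 1), so t ≡ 4·2 = 8 ≡ 3 (mod 5).
    Then x = 37 + 104·3 = 349, valid modulo lcm(104, 5) = 520: x ≡ 349 (mod 520).
Verify: 349 mod 13 = 11 ✓, 349 mod 8 = 5 ✓, 349 mod 5 = 4 ✓.

x ≡ 349 (mod 520).


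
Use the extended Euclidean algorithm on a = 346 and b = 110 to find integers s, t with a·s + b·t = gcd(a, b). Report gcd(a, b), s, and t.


Euclidean algorithm on (346, 110) — divide until remainder is 0:
  346 = 3 · 110 + 16
  110 = 6 · 16 + 14
  16 = 1 · 14 + 2
  14 = 7 · 2 + 0
gcd(346, 110) = 2.
Track Bezout coefficients alongside the remainders: start with r₀ = 346 = a·1 + b·0 (s = 1, t = 0) and r₁ = 110 = a·0 + b·1 (s = 0, t = 1); each new remainder r_{k+1} = r_{k-1} − q_k·r_k inherits s_{k+1} = s_{k-1} − q_k·s_k, t_{k+1} = t_{k-1} − q_k·t_k, so r_k = a·s_k + b·t_k at every step:
  q = 3: r = 16, s = 1 − 3·0 = 1, t = 0 − 3·1 = -3  (check: 346·1 + 110·(-3) = 16)
  q = 6: r = 14, s = 0 − 6·1 = -6, t = 1 − 6·(-3) = 19  (check: 346·(-6) + 110·19 = 14)
  q = 1: r = 2, s = 1 − 1·(-6) = 7, t = -3 − 1·19 = -22  (check: 346·7 + 110·(-22) = 2)
The row with r = 2 (the gcd) gives the Bezout coefficients s = 7, t = -22.
Result: 346 · (7) + 110 · (-22) = 2.

gcd(346, 110) = 2; s = 7, t = -22 (check: 346·7 + 110·(-22) = 2).


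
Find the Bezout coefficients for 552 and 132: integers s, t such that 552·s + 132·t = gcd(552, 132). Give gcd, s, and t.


Euclidean algorithm on (552, 132) — divide until remainder is 0:
  552 = 4 · 132 + 24
  132 = 5 · 24 + 12
  24 = 2 · 12 + 0
gcd(552, 132) = 12.
Track Bezout coefficients alongside the remainders: start with r₀ = 552 = a·1 + b·0 (s = 1, t = 0) and r₁ = 132 = a·0 + b·1 (s = 0, t = 1); each new remainder r_{k+1} = r_{k-1} − q_k·r_k inherits s_{k+1} = s_{k-1} − q_k·s_k, t_{k+1} = t_{k-1} − q_k·t_k, so r_k = a·s_k + b·t_k at every step:
  q = 4: r = 24, s = 1 − 4·0 = 1, t = 0 − 4·1 = -4  (check: 552·1 + 132·(-4) = 24)
  q = 5: r = 12, s = 0 − 5·1 = -5, t = 1 − 5·(-4) = 21  (check: 552·(-5) + 132·21 = 12)
The row with r = 12 (the gcd) gives the Bezout coefficients s = -5, t = 21.
Result: 552 · (-5) + 132 · (21) = 12.

gcd(552, 132) = 12; s = -5, t = 21 (check: 552·(-5) + 132·21 = 12).


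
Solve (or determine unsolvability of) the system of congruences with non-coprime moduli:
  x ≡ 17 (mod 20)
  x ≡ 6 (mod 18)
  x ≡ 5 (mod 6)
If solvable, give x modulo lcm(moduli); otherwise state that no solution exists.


Moduli 20, 18, 6 are not pairwise coprime, so CRT works modulo lcm(m_i) when all pairwise compatibility conditions hold.
Pairwise compatibility: gcd(m_i, m_j) must divide a_i - a_j for every pair.
Merge one congruence at a time:
  Start: x ≡ 17 (mod 20).
  Combine with x ≡ 6 (mod 18): gcd(20, 18) = 2, and 6 - 17 = -11 is NOT divisible by 2.
    ⇒ system is inconsistent (no integer solution).

No solution (the system is inconsistent).


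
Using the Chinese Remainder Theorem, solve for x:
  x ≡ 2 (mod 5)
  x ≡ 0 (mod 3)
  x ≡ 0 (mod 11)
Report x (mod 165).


Moduli 5, 3, 11 are pairwise coprime; by CRT there is a unique solution modulo M = 5 · 3 · 11 = 165.
Solve pairwise, accumulating the modulus:
  Start with x ≡ 2 (mod 5).
  Combine with x ≡ 0 (mod 3): since gcd(5, 3) = 1, we get a unique residue mod 15.
    Write x = 2 + 5·t and substitute into x ≡ 0 (mod 3): 5·t ≡ 0 − 2 = -2 (mod 3).
    Reduce coefficients mod 3: 2·t ≡ 1 (mod 3).
    The inverse of 2 mod 3 is 2 (since 2·2 = 4 = 1·3 + 1), so t ≡ 2·1 = 2 ≡ 2 (mod 3).
    Then x = 2 + 5·2 = 12, valid modulo lcm(5, 3) = 15: x ≡ 12 (mod 15).
  Combine with x ≡ 0 (mod 11): since gcd(15, 11) = 1, we get a unique residue mod 165.
    Write x = 12 + 15·t and substitute into x ≡ 0 (mod 11): 15·t ≡ 0 − 12 = -12 (mod 11).
    Reduce coefficients mod 11: 4·t ≡ 10 (mod 11).
    The inverse of 4 mod 11 is 3 (since 4·3 = 12 = 1·11 + 1), so t ≡ 3·10 = 30 ≡ 8 (mod 11).
    Then x = 12 + 15·8 = 132, valid modulo lcm(15, 11) = 165: x ≡ 132 (mod 165).
Verify: 132 mod 5 = 2 ✓, 132 mod 3 = 0 ✓, 132 mod 11 = 0 ✓.

x ≡ 132 (mod 165).


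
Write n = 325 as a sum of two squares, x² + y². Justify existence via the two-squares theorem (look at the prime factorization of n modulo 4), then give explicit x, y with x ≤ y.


Step 1: Factor n = 325 = 5^2 · 13.
Step 2: Check the mod-4 condition on each prime factor: 5 ≡ 1 (mod 4), exponent 2; 13 ≡ 1 (mod 4), exponent 1.
All primes ≡ 3 (mod 4) appear to even exponent (or don't appear), so by the two-squares theorem n IS expressible as a sum of two squares.
Step 3: Build a representation. Here n = 5 · 5 · 13 is a product of primes ≡ 1 (mod 4). Each prime p ≡ 1 (mod 4) is itself a sum of two squares; find a² by testing p − a² for a perfect square:
  5: 5 − 1² = 4 = 2² ⇒ 5 = 1² + 2².
  13: 13 − 1² = 12, 13 − 2² = 9 = 3² ⇒ 13 = 2² + 3².
  Combine using the Brahmagupta–Fibonacci identity (a² + b²)(c² + d²) = (ac − bd)² + (ad + bc)² = (ac + bd)² + (ad − bc)²:
  5 · 5 = 25: from (1² + 2²)(1² + 2²), take (1·1 − 2·2, 1·2 + 2·1) = (1 − 4, 2 + 2) = (-3, 4); dropping signs (only squares matter) gives (3, 4); check 3² + 4² = 9 + 16 = 25 ✓.
  25 · 13 = 325: from (3² + 4²)(2² + 3²), take (3·2 − 4·3, 3·3 + 4·2) = (6 − 12, 9 + 8) = (-6, 17); dropping signs (only squares matter) gives (6, 17); check 6² + 17² = 36 + 289 = 325 ✓.
Step 4: Order so x ≤ y and verify: 6² + 17² = 36 + 289 = 325 = n. ✓

n = 325 = 6² + 17² (one valid representation with x ≤ y).


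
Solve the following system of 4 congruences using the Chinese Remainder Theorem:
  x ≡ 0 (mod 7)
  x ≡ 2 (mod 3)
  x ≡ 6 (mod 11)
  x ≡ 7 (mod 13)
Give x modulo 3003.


Product of moduli M = 7 · 3 · 11 · 13 = 3003.
Merge one congruence at a time:
  Start: x ≡ 0 (mod 7).
  Combine with x ≡ 2 (mod 3); new modulus lcm = 21.
    Write x = 0 + 7·t and substitute into x ≡ 2 (mod 3): 7·t ≡ 2 − 0 = 2 (mod 3).
    Reduce coefficients mod 3: 1·t ≡ 2 (mod 3).
    So t ≡ 2 (mod 3).
    Then x = 0 + 7·2 = 14, valid modulo lcm(7, 3) = 21: x ≡ 14 (mod 21).
  Combine with x ≡ 6 (mod 11); new modulus lcm = 231.
    Write x = 14 + 21·t and substitute into x ≡ 6 (mod 11): 21·t ≡ 6 − 14 = -8 (mod 11).
    Reduce coefficients mod 11: 10·t ≡ 3 (mod 11).
    The inverse of 10 mod 11 is 10 (since 10·10 = 100 = 9·11 + 1), so t ≡ 10·3 = 30 ≡ 8 (mod 11).
    Then x = 14 + 21·8 = 182, valid modulo lcm(21, 11) = 231: x ≡ 182 (mod 231).
  Combine with x ≡ 7 (mod 13); new modulus lcm = 3003.
    Write x = 182 + 231·t and substitute into x ≡ 7 (mod 13): 231·t ≡ 7 − 182 = -175 (mod 13).
    Reduce coefficients mod 13: 10·t ≡ 7 (mod 13).
    The inverse of 10 mod 13 is 4 (since 10·4 = 40 = 3·13 + 1), so t ≡ 4·7 = 28 ≡ 2 (mod 13).
    Then x = 182 + 231·2 = 644, valid modulo lcm(231, 13) = 3003: x ≡ 644 (mod 3003).
Verify against each original: 644 mod 7 = 0, 644 mod 3 = 2, 644 mod 11 = 6, 644 mod 13 = 7.

x ≡ 644 (mod 3003).


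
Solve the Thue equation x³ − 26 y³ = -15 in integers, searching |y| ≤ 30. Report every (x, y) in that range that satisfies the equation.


The equation is x³ - 26y³ = -15. For fixed y, x³ = 26·y³ − 15, so a solution requires the RHS to be a perfect cube.
Strategy: iterate y from -30 to 30, compute RHS = 26·y³ − 15, and check whether it is a (positive or negative) perfect cube.
Check small values of y:
  y = 0: RHS = -15 is not a perfect cube.
  y = 1: RHS = 11 is not a perfect cube.
  y = -1: RHS = -41 is not a perfect cube.
  y = 2: RHS = 193 is not a perfect cube.
  y = -2: RHS = -223 is not a perfect cube.
  y = 3: RHS = 687 is not a perfect cube.
  y = -3: RHS = -717 is not a perfect cube.
Continuing the search up to |y| = 30 finds no solutions either.
No (x, y) in the scanned range satisfies the equation.

No integer solutions with |y| ≤ 30.


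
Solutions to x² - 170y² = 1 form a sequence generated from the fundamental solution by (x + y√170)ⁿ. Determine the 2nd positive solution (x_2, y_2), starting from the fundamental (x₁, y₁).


Step 1: Find the fundamental solution (x₁, y₁) of x² - 170y² = 1.
  Expand √170 as a continued fraction. a₀ = ⌊√170⌋ = 13; iterate m_{k+1} = d_k·a_k − m_k, d_{k+1} = (170 − m_{k+1}²)/d_k, a_{k+1} = ⌊(a₀ + m_{k+1})/d_{k+1}⌋ (starting m₀ = 0, d₀ = 1), with convergents p_k = a_k·p_{k-1} + p_{k-2}, q_k = a_k·q_{k-1} + q_{k-2} (p₋₁ = 1, q₋₁ = 0):
  k = 0: a₀ = 13; p₀/q₀ = 13/1; p₀² − 170·q₀² = 169 − 170 = -1.
  k = 1: m = 13, d = 1, a = ⌊(13 + 13)/1⌋ = 26; p/q = (26·13 + 1)/(26·1 + 0) = 339/26; p² − 170·q² = 114921 − 114920 = 1.
  The first convergent with p² − 170·q² = 1 gives the fundamental solution (x₁, y₁) = (339, 26).
Step 2: Apply the recurrence (x_{n+1}, y_{n+1}) = (x₁x_n + 170y₁y_n, x₁y_n + y₁x_n) repeatedly.
  From (x_1, y_1) = (339, 26): x_2 = 339·339 + 170·26·26 = 229841; y_2 = 339·26 + 26·339 = 17628.
Step 3: Verify x_2² - 170·y_2² = 52826885281 - 52826885280 = 1 (should be 1). ✓

(x_1, y_1) = (339, 26); (x_2, y_2) = (229841, 17628).


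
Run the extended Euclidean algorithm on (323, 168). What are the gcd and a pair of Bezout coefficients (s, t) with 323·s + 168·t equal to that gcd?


Euclidean algorithm on (323, 168) — divide until remainder is 0:
  323 = 1 · 168 + 155
  168 = 1 · 155 + 13
  155 = 11 · 13 + 12
  13 = 1 · 12 + 1
  12 = 12 · 1 + 0
gcd(323, 168) = 1.
Track Bezout coefficients alongside the remainders: start with r₀ = 323 = a·1 + b·0 (s = 1, t = 0) and r₁ = 168 = a·0 + b·1 (s = 0, t = 1); each new remainder r_{k+1} = r_{k-1} − q_k·r_k inherits s_{k+1} = s_{k-1} − q_k·s_k, t_{k+1} = t_{k-1} − q_k·t_k, so r_k = a·s_k + b·t_k at every step:
  q = 1: r = 155, s = 1 − 1·0 = 1, t = 0 − 1·1 = -1  (check: 323·1 + 168·(-1) = 155)
  q = 1: r = 13, s = 0 − 1·1 = -1, t = 1 − 1·(-1) = 2  (check: 323·(-1) + 168·2 = 13)
  q = 11: r = 12, s = 1 − 11·(-1) = 12, t = -1 − 11·2 = -23  (check: 323·12 + 168·(-23) = 12)
  q = 1: r = 1, s = -1 − 1·12 = -13, t = 2 − 1·(-23) = 25  (check: 323·(-13) + 168·25 = 1)
The row with r = 1 (the gcd) gives the Bezout coefficients s = -13, t = 25.
Result: 323 · (-13) + 168 · (25) = 1.

gcd(323, 168) = 1; s = -13, t = 25 (check: 323·(-13) + 168·25 = 1).


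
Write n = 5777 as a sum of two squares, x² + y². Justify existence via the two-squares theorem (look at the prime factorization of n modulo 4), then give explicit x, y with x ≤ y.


Step 1: Factor n = 5777 = 53 · 109.
Step 2: Check the mod-4 condition on each prime factor: 53 ≡ 1 (mod 4), exponent 1; 109 ≡ 1 (mod 4), exponent 1.
All primes ≡ 3 (mod 4) appear to even exponent (or don't appear), so by the two-squares theorem n IS expressible as a sum of two squares.
Step 3: Build a representation. Here n = 53 · 109 is a product of primes ≡ 1 (mod 4). Each prime p ≡ 1 (mod 4) is itself a sum of two squares; find a² by testing p − a² for a perfect square:
  53: 53 − 1² = 52, 53 − 2² = 49 = 7² ⇒ 53 = 2² + 7².
  109: 109 − 1² = 108, 109 − 2² = 105, 109 − 3² = 100 = 10² ⇒ 109 = 3² + 10².
  Combine using the Brahmagupta–Fibonacci identity (a² + b²)(c² + d²) = (ac − bd)² + (ad + bc)² = (ac + bd)² + (ad − bc)²:
  53 · 109 = 5777: from (2² + 7²)(3² + 10²), take (2·3 − 7·10, 2·10 + 7·3) = (6 − 70, 20 + 21) = (-64, 41); dropping signs (only squares matter) gives (64, 41); check 64² + 41² = 4096 + 1681 = 5777 ✓.
Step 4: Order so x ≤ y and verify: 41² + 64² = 1681 + 4096 = 5777 = n. ✓

n = 5777 = 41² + 64² (one valid representation with x ≤ y).


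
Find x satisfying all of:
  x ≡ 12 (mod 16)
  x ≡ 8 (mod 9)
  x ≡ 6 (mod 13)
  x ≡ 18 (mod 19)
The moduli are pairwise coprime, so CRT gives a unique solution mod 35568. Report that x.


Product of moduli M = 16 · 9 · 13 · 19 = 35568.
Merge one congruence at a time:
  Start: x ≡ 12 (mod 16).
  Combine with x ≡ 8 (mod 9); new modulus lcm = 144.
    Write x = 12 + 16·t and substitute into x ≡ 8 (mod 9): 16·t ≡ 8 − 12 = -4 (mod 9).
    Reduce coefficients mod 9: 7·t ≡ 5 (mod 9).
    The inverse of 7 mod 9 is 4 (since 7·4 = 28 = 3·9 + 1), so t ≡ 4·5 = 20 ≡ 2 (mod 9).
    Then x = 12 + 16·2 = 44, valid modulo lcm(16, 9) = 144: x ≡ 44 (mod 144).
  Combine with x ≡ 6 (mod 13); new modulus lcm = 1872.
    Write x = 44 + 144·t and substitute into x ≡ 6 (mod 13): 144·t ≡ 6 − 44 = -38 (mod 13).
    Reduce coefficients mod 13: 1·t ≡ 1 (mod 13).
    So t ≡ 1 (mod 13).
    Then x = 44 + 144·1 = 188, valid modulo lcm(144, 13) = 1872: x ≡ 188 (mod 1872).
  Combine with x ≡ 18 (mod 19); new modulus lcm = 35568.
    Write x = 188 + 1872·t and substitute into x ≡ 18 (mod 19): 1872·t ≡ 18 − 188 = -170 (mod 19).
    Reduce coefficients mod 19: 10·t ≡ 1 (mod 19).
    The inverse of 10 mod 19 is 2 (since 10·2 = 20 = 1·19 + 1), so t ≡ 2·1 = 2 ≡ 2 (mod 19).
    Then x = 188 + 1872·2 = 3932, valid modulo lcm(1872, 19) = 35568: x ≡ 3932 (mod 35568).
Verify against each original: 3932 mod 16 = 12, 3932 mod 9 = 8, 3932 mod 13 = 6, 3932 mod 19 = 18.

x ≡ 3932 (mod 35568).


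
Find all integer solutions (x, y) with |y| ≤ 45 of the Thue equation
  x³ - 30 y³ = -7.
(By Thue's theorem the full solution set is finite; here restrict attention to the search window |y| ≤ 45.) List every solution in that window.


The equation is x³ - 30y³ = -7. For fixed y, x³ = 30·y³ − 7, so a solution requires the RHS to be a perfect cube.
Strategy: iterate y from -45 to 45, compute RHS = 30·y³ − 7, and check whether it is a (positive or negative) perfect cube.
Check small values of y:
  y = 0: RHS = -7 is not a perfect cube.
  y = 1: RHS = 23 is not a perfect cube.
  y = -1: RHS = -37 is not a perfect cube.
  y = 2: RHS = 233 is not a perfect cube.
  y = -2: RHS = -247 is not a perfect cube.
  y = 3: RHS = 803 is not a perfect cube.
  y = -3: RHS = -817 is not a perfect cube.
Continuing the search up to |y| = 45 finds no solutions either.
No (x, y) in the scanned range satisfies the equation.

No integer solutions with |y| ≤ 45.


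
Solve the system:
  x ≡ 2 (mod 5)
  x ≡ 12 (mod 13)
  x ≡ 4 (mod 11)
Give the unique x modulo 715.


Moduli 5, 13, 11 are pairwise coprime; by CRT there is a unique solution modulo M = 5 · 13 · 11 = 715.
Solve pairwise, accumulating the modulus:
  Start with x ≡ 2 (mod 5).
  Combine with x ≡ 12 (mod 13): since gcd(5, 13) = 1, we get a unique residue mod 65.
    Write x = 2 + 5·t and substitute into x ≡ 12 (mod 13): 5·t ≡ 12 − 2 = 10 (mod 13).
    The inverse of 5 mod 13 is 8 (since 5·8 = 40 = 3·13 + 1), so t ≡ 8·10 = 80 ≡ 2 (mod 13).
    Then x = 2 + 5·2 = 12, valid modulo lcm(5, 13) = 65: x ≡ 12 (mod 65).
  Combine with x ≡ 4 (mod 11): since gcd(65, 11) = 1, we get a unique residue mod 715.
    Write x = 12 + 65·t and substitute into x ≡ 4 (mod 11): 65·t ≡ 4 − 12 = -8 (mod 11).
    Reduce coefficients mod 11: 10·t ≡ 3 (mod 11).
    The inverse of 10 mod 11 is 10 (since 10·10 = 100 = 9·11 + 1), so t ≡ 10·3 = 30 ≡ 8 (mod 11).
    Then x = 12 + 65·8 = 532, valid modulo lcm(65, 11) = 715: x ≡ 532 (mod 715).
Verify: 532 mod 5 = 2 ✓, 532 mod 13 = 12 ✓, 532 mod 11 = 4 ✓.

x ≡ 532 (mod 715).


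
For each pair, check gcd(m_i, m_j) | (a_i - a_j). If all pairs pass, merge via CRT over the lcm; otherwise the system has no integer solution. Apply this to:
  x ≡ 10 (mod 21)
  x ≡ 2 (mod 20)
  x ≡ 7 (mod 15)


Moduli 21, 20, 15 are not pairwise coprime, so CRT works modulo lcm(m_i) when all pairwise compatibility conditions hold.
Pairwise compatibility: gcd(m_i, m_j) must divide a_i - a_j for every pair.
Merge one congruence at a time:
  Start: x ≡ 10 (mod 21).
  Combine with x ≡ 2 (mod 20): gcd(21, 20) = 1; 2 - 10 = -8, which IS divisible by 1, so compatible.
    Write x = 10 + 21·t and substitute into x ≡ 2 (mod 20): 21·t ≡ 2 − 10 = -8 (mod 20).
    Reduce coefficients mod 20: 1·t ≡ 12 (mod 20).
    So t ≡ 12 (mod 20).
    Then x = 10 + 21·12 = 262, valid modulo lcm(21, 20) = 420: x ≡ 262 (mod 420).
  Combine with x ≡ 7 (mod 15): gcd(420, 15) = 15; 7 - 262 = -255, which IS divisible by 15, so compatible.
    Write x = 262 + 420·t and substitute into x ≡ 7 (mod 15): 420·t ≡ 7 − 262 = -255 (mod 15).
    Divide the congruence (and modulus) by g = 15: 28·t ≡ -17 (mod 1).
    Modulo 1 every t works; take t = 0.
    Then x = 262 + 420·0 = 262, valid modulo lcm(420, 15) = 420: x ≡ 262 (mod 420).
Verify: 262 mod 21 = 10, 262 mod 20 = 2, 262 mod 15 = 7.

x ≡ 262 (mod 420).


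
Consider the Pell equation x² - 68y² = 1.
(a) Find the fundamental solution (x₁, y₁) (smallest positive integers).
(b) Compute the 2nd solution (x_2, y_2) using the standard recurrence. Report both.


Step 1: Find the fundamental solution (x₁, y₁) of x² - 68y² = 1.
  Expand √68 as a continued fraction. a₀ = ⌊√68⌋ = 8; iterate m_{k+1} = d_k·a_k − m_k, d_{k+1} = (68 − m_{k+1}²)/d_k, a_{k+1} = ⌊(a₀ + m_{k+1})/d_{k+1}⌋ (starting m₀ = 0, d₀ = 1), with convergents p_k = a_k·p_{k-1} + p_{k-2}, q_k = a_k·q_{k-1} + q_{k-2} (p₋₁ = 1, q₋₁ = 0):
  k = 0: a₀ = 8; p₀/q₀ = 8/1; p₀² − 68·q₀² = 64 − 68 = -4.
  k = 1: m = 8, d = 4, a = ⌊(8 + 8)/4⌋ = 4; p/q = (4·8 + 1)/(4·1 + 0) = 33/4; p² − 68·q² = 1089 − 1088 = 1.
  The first convergent with p² − 68·q² = 1 gives the fundamental solution (x₁, y₁) = (33, 4).
Step 2: Apply the recurrence (x_{n+1}, y_{n+1}) = (x₁x_n + 68y₁y_n, x₁y_n + y₁x_n) repeatedly.
  From (x_1, y_1) = (33, 4): x_2 = 33·33 + 68·4·4 = 2177; y_2 = 33·4 + 4·33 = 264.
Step 3: Verify x_2² - 68·y_2² = 4739329 - 4739328 = 1 (should be 1). ✓

(x_1, y_1) = (33, 4); (x_2, y_2) = (2177, 264).


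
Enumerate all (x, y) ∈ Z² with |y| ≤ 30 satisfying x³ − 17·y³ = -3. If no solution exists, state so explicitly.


The equation is x³ - 17y³ = -3. For fixed y, x³ = 17·y³ − 3, so a solution requires the RHS to be a perfect cube.
Strategy: iterate y from -30 to 30, compute RHS = 17·y³ − 3, and check whether it is a (positive or negative) perfect cube.
Check small values of y:
  y = 0: RHS = -3 is not a perfect cube.
  y = 1: RHS = 14 is not a perfect cube.
  y = -1: RHS = -20 is not a perfect cube.
  y = 2: RHS = 133 is not a perfect cube.
  y = -2: RHS = -139 is not a perfect cube.
  y = 3: RHS = 456 is not a perfect cube.
  y = -3: RHS = -462 is not a perfect cube.
Continuing the search up to |y| = 30 finds no solutions either.
No (x, y) in the scanned range satisfies the equation.

No integer solutions with |y| ≤ 30.
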